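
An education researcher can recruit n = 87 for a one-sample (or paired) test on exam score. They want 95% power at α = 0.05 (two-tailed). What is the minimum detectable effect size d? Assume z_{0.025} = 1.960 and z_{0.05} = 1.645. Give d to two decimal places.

For a single sample (or paired design) of n = 87: d_min = (z_{α/2} + z_β)/√n.
z-sum = 1.960 + 1.645 = 3.605.
d_min = 3.605 / √87 = 3.605 / 9.327 = 0.386.

d_min ≈ 0.39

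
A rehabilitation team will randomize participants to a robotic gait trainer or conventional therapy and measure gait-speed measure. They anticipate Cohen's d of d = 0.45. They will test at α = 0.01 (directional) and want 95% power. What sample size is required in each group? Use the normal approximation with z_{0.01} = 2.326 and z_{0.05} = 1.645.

n = 156 per group

For two independent groups with equal n: n = 2·((z_{α} + z_β) / d)².
z_{α} + z_β = 2.326 + 1.645 = 3.971.
n = 2 × (3.971 / 0.45)² = 2 × 8.824² = 2 × 77.87 = 155.7.
Round up to the next whole participant.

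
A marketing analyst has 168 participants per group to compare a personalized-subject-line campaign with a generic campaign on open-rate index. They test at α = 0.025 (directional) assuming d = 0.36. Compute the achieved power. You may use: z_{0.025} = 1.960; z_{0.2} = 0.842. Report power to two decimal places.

For two equal groups, power = Φ(d·√(n/2) − z_{α}).
d·√(n/2) = 0.36 × √(168/2) = 0.36 × 9.165 = 3.299.
z_β = 3.299 − 1.960 = 1.339.
Power = Φ(1.339) = 0.910.

power ≈ 0.91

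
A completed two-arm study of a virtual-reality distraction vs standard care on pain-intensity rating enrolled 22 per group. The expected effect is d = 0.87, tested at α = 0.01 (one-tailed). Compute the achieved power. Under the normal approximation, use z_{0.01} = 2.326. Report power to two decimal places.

For two equal groups, power = Φ(d·√(n/2) − z_{α}).
d·√(n/2) = 0.87 × √(22/2) = 0.87 × 3.317 = 2.885.
z_β = 2.885 − 2.326 = 0.559.
Power = Φ(0.559) = 0.712.

power ≈ 0.71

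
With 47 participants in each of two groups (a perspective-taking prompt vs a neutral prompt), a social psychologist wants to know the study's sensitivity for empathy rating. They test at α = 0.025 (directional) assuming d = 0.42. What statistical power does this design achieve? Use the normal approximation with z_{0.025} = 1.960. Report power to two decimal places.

For two equal groups, power = Φ(d·√(n/2) − z_{α}).
d·√(n/2) = 0.42 × √(47/2) = 0.42 × 4.848 = 2.036.
z_β = 2.036 − 1.960 = 0.076.
Power = Φ(0.076) = 0.530.

power ≈ 0.53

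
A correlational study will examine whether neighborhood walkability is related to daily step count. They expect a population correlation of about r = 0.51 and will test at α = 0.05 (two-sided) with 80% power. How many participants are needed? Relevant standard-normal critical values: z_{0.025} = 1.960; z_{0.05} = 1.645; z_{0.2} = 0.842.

n = 28

Fisher's z: C = ½·ln((1+r)/(1−r)) = ½·ln(3.0816) = 0.5627.
n = ((z_{α/2} + z_β)/C)² + 3.
(1.960 + 0.842) / 0.5627 = 2.802 / 0.5627 = 4.980.
n = 4.980² + 3 = 24.80 + 3 = 27.8.
Round up.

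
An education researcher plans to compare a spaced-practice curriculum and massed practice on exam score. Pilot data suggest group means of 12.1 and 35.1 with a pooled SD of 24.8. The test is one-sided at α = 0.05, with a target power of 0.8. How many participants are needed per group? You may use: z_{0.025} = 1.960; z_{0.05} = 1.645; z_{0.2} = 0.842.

Cohen's d = |M₁ − M₂| / SD_pooled = |12.1 − 35.1| / 24.8 = 23.0 / 24.8 = 0.927.
For two independent groups with equal n: n = 2·((z_{α} + z_β) / d)².
z_{α} + z_β = 1.645 + 0.842 = 2.487.
n = 2 × (2.487 / 0.927)² = 2 × 2.683² = 2 × 7.20 = 14.4.
Round up to the next whole participant.

n = 15 per group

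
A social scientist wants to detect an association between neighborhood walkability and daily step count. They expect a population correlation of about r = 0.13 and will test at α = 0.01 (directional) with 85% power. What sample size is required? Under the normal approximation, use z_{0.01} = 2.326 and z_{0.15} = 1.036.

Fisher's z: C = ½·ln((1+r)/(1−r)) = ½·ln(1.2989) = 0.1307.
n = ((z_{α} + z_β)/C)² + 3.
(2.326 + 1.036) / 0.1307 = 3.362 / 0.1307 = 25.723.
n = 25.723² + 3 = 661.67 + 3 = 664.7.
Round up.

n = 665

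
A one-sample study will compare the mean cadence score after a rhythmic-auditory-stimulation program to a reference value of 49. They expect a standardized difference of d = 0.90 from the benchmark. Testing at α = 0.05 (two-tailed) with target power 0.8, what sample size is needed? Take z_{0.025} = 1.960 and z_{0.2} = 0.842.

For a one-sample test: n = ((z_{α/2} + z_β) / d)².
z_{α/2} + z_β = 1.960 + 0.842 = 2.802.
n = (2.802 / 0.90)² = 3.113² = 9.69.
Round up.

n = 10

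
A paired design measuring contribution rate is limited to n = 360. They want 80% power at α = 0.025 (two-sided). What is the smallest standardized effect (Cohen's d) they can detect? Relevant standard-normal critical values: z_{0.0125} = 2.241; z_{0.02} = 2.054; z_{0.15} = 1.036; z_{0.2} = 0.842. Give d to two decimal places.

d_min ≈ 0.16

For a single sample (or paired design) of n = 360: d_min = (z_{α/2} + z_β)/√n.
z-sum = 2.241 + 0.842 = 3.083.
d_min = 3.083 / √360 = 3.083 / 18.974 = 0.162.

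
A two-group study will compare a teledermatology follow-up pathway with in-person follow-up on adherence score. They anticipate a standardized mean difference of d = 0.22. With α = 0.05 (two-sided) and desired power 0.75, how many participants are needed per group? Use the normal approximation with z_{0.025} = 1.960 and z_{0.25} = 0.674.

n = 287 per group

For two independent groups with equal n: n = 2·((z_{α/2} + z_β) / d)².
z_{α/2} + z_β = 1.960 + 0.674 = 2.634.
n = 2 × (2.634 / 0.22)² = 2 × 11.973² = 2 × 143.35 = 286.7.
Round up to the next whole participant.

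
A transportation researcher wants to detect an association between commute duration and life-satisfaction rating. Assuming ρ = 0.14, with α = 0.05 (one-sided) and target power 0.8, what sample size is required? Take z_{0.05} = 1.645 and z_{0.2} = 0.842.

n = 315

Fisher's z: C = ½·ln((1+r)/(1−r)) = ½·ln(1.3256) = 0.1409.
n = ((z_{α} + z_β)/C)² + 3.
(1.645 + 0.842) / 0.1409 = 2.487 / 0.1409 = 17.651.
n = 17.651² + 3 = 311.55 + 3 = 314.6.
Round up.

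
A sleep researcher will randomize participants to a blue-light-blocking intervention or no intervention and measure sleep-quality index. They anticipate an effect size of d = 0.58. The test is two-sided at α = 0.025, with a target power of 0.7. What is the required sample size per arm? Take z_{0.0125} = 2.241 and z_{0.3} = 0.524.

n = 46 per group

For two independent groups with equal n: n = 2·((z_{α/2} + z_β) / d)².
z_{α/2} + z_β = 2.241 + 0.524 = 2.765.
n = 2 × (2.765 / 0.58)² = 2 × 4.767² = 2 × 22.73 = 45.5.
Round up to the next whole participant.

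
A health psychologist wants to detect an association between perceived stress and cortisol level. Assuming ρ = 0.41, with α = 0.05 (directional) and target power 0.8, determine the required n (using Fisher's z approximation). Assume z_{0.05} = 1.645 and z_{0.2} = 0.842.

n = 36

Fisher's z: C = ½·ln((1+r)/(1−r)) = ½·ln(2.3898) = 0.4356.
n = ((z_{α} + z_β)/C)² + 3.
(1.645 + 0.842) / 0.4356 = 2.487 / 0.4356 = 5.709.
n = 5.709² + 3 = 32.60 + 3 = 35.6.
Round up.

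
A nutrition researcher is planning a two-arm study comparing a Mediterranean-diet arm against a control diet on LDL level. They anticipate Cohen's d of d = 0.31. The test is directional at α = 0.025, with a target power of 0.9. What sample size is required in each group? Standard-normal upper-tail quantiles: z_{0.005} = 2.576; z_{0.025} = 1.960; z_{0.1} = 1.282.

n = 219 per group

For two independent groups with equal n: n = 2·((z_{α} + z_β) / d)².
z_{α} + z_β = 1.960 + 1.282 = 3.242.
n = 2 × (3.242 / 0.31)² = 2 × 10.458² = 2 × 109.37 = 218.7.
Round up to the next whole participant.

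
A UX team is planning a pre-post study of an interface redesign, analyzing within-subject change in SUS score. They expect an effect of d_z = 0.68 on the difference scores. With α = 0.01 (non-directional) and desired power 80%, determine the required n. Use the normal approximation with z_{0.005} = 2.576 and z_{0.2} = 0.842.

n = 26 pairs

For a paired (one-sample on differences) test: n = ((z_{α/2} + z_β) / d)².
z_{α/2} + z_β = 2.576 + 0.842 = 3.418.
n = (3.418 / 0.68)² = 5.026² = 25.27.
Round up.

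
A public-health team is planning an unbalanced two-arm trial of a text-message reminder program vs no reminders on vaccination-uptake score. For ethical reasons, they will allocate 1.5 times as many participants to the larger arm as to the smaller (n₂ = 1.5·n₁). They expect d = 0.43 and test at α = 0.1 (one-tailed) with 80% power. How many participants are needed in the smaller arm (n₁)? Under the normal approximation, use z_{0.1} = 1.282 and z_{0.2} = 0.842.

With allocation ratio k = n₂/n₁ = 1.5, Var(x̄₁−x̄₂) = σ²(1/n₁ + 1/(k·n₁)) = σ²·(k+1)/(k·n₁).
So n₁ = (1 + 1/k)·((z_{α} + z_β)/d)² = 1.667 × (2.124/0.43)².
n₁ = 1.667 × 24.40 = 40.7.
Round up: n₁ = 41, giving n₂ = ⌈1.5 × 41⌉ = ⌈61.5⌉ = 62.

n₁ = 41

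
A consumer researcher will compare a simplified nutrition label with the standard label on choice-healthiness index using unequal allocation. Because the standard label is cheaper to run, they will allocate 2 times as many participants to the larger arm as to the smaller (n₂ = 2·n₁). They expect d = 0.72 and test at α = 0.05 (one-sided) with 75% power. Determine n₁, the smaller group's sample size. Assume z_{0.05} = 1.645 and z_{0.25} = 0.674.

n₁ = 16

With allocation ratio k = n₂/n₁ = 2, Var(x̄₁−x̄₂) = σ²(1/n₁ + 1/(k·n₁)) = σ²·(k+1)/(k·n₁).
So n₁ = (1 + 1/k)·((z_{α} + z_β)/d)² = 1.500 × (2.319/0.72)².
n₁ = 1.500 × 10.37 = 15.6.
Round up: n₁ = 16, giving n₂ = 2 × 16 = 32.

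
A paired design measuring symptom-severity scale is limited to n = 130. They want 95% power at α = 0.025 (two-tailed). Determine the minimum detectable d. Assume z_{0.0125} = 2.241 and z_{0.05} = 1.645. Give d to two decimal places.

d_min ≈ 0.34

For a single sample (or paired design) of n = 130: d_min = (z_{α/2} + z_β)/√n.
z-sum = 2.241 + 1.645 = 3.886.
d_min = 3.886 / √130 = 3.886 / 11.402 = 0.341.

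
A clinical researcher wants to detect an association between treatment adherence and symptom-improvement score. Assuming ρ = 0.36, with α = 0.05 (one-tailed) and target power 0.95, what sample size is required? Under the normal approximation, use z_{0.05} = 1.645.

Fisher's z: C = ½·ln((1+r)/(1−r)) = ½·ln(2.1250) = 0.3769.
n = ((z_{α} + z_β)/C)² + 3.
(1.645 + 1.645) / 0.3769 = 3.290 / 0.3769 = 8.729.
n = 8.729² + 3 = 76.20 + 3 = 79.2.
Round up.

n = 80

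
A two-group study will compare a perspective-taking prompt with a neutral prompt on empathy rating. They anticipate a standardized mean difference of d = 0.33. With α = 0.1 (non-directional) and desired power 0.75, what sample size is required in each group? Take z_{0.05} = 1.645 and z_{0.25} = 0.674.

For two independent groups with equal n: n = 2·((z_{α/2} + z_β) / d)².
z_{α/2} + z_β = 1.645 + 0.674 = 2.319.
n = 2 × (2.319 / 0.33)² = 2 × 7.027² = 2 × 49.38 = 98.8.
Round up to the next whole participant.

n = 99 per group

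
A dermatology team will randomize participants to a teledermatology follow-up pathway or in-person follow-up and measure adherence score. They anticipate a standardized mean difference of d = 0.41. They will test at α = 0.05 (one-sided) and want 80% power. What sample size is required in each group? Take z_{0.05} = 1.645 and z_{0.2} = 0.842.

For two independent groups with equal n: n = 2·((z_{α} + z_β) / d)².
z_{α} + z_β = 1.645 + 0.842 = 2.487.
n = 2 × (2.487 / 0.41)² = 2 × 6.066² = 2 × 36.79 = 73.6.
Round up to the next whole participant.

n = 74 per group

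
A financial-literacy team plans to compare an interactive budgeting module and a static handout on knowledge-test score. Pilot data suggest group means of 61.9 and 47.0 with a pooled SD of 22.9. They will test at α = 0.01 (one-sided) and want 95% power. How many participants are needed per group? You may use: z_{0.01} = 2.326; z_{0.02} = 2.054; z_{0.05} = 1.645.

Cohen's d = |M₁ − M₂| / SD_pooled = |61.9 − 47.0| / 22.9 = 14.9 / 22.9 = 0.651.
For two independent groups with equal n: n = 2·((z_{α} + z_β) / d)².
z_{α} + z_β = 2.326 + 1.645 = 3.971.
n = 2 × (3.971 / 0.651)² = 2 × 6.100² = 2 × 37.21 = 74.4.
Round up to the next whole participant.

n = 75 per group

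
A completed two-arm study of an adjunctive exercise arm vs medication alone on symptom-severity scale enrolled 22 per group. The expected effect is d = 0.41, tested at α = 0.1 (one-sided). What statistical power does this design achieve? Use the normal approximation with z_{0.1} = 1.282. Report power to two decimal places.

power ≈ 0.53

For two equal groups, power = Φ(d·√(n/2) − z_{α}).
d·√(n/2) = 0.41 × √(22/2) = 0.41 × 3.317 = 1.360.
z_β = 1.360 − 1.282 = 0.078.
Power = Φ(0.078) = 0.531.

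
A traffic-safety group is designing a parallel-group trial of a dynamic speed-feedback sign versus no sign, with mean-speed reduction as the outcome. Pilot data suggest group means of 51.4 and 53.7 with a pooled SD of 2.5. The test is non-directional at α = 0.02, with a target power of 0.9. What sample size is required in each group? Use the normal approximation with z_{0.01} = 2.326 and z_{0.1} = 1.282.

n = 31 per group

Cohen's d = |M₁ − M₂| / SD_pooled = |51.4 − 53.7| / 2.5 = 2.3 / 2.5 = 0.920.
For two independent groups with equal n: n = 2·((z_{α/2} + z_β) / d)².
z_{α/2} + z_β = 2.326 + 1.282 = 3.608.
n = 2 × (3.608 / 0.920)² = 2 × 3.922² = 2 × 15.38 = 30.8.
Round up to the next whole participant.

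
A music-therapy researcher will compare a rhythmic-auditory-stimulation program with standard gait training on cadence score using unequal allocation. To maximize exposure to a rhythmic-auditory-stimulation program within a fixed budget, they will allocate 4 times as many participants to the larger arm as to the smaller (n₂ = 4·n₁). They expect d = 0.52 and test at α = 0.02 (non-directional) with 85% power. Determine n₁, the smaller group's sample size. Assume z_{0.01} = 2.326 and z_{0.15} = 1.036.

n₁ = 53

With allocation ratio k = n₂/n₁ = 4, Var(x̄₁−x̄₂) = σ²(1/n₁ + 1/(k·n₁)) = σ²·(k+1)/(k·n₁).
So n₁ = (1 + 1/k)·((z_{α/2} + z_β)/d)² = 1.250 × (3.362/0.52)².
n₁ = 1.250 × 41.80 = 52.3.
Round up: n₁ = 53, giving n₂ = 4 × 53 = 212.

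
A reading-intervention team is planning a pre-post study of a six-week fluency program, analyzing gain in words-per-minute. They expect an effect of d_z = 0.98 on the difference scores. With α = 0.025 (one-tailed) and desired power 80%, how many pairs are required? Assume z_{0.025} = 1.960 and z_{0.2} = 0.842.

For a paired (one-sample on differences) test: n = ((z_{α} + z_β) / d)².
z_{α} + z_β = 1.960 + 0.842 = 2.802.
n = (2.802 / 0.98)² = 2.859² = 8.17.
Round up.

n = 9 pairs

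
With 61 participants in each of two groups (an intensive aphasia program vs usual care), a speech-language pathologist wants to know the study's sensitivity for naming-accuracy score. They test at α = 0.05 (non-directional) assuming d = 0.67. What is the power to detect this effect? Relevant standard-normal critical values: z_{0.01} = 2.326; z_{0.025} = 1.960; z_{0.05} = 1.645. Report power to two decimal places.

power ≈ 0.96

For two equal groups, power = Φ(d·√(n/2) − z_{α/2}).
d·√(n/2) = 0.67 × √(61/2) = 0.67 × 5.523 = 3.700.
z_β = 3.700 − 1.960 = 1.740.
Power = Φ(1.740) = 0.959.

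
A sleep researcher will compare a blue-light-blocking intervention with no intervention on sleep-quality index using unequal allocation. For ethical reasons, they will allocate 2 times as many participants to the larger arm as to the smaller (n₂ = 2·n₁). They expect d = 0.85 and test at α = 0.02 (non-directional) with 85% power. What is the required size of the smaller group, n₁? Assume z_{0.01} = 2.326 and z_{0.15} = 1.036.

With allocation ratio k = n₂/n₁ = 2, Var(x̄₁−x̄₂) = σ²(1/n₁ + 1/(k·n₁)) = σ²·(k+1)/(k·n₁).
So n₁ = (1 + 1/k)·((z_{α/2} + z_β)/d)² = 1.500 × (3.362/0.85)².
n₁ = 1.500 × 15.64 = 23.5.
Round up: n₁ = 24, giving n₂ = 2 × 24 = 48.

n₁ = 24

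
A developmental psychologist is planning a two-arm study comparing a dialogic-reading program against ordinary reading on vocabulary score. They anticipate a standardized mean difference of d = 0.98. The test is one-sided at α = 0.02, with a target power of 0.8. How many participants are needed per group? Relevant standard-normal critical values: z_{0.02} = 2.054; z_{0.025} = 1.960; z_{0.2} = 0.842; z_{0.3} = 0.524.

n = 18 per group

For two independent groups with equal n: n = 2·((z_{α} + z_β) / d)².
z_{α} + z_β = 2.054 + 0.842 = 2.896.
n = 2 × (2.896 / 0.98)² = 2 × 2.955² = 2 × 8.73 = 17.5.
Round up to the next whole participant.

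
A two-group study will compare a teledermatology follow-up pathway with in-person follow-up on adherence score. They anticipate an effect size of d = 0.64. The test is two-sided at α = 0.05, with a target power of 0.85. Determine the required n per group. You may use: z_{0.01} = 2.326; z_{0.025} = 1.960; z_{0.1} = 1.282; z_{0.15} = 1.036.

For two independent groups with equal n: n = 2·((z_{α/2} + z_β) / d)².
z_{α/2} + z_β = 1.960 + 1.036 = 2.996.
n = 2 × (2.996 / 0.64)² = 2 × 4.681² = 2 × 21.91 = 43.8.
Round up to the next whole participant.

n = 44 per group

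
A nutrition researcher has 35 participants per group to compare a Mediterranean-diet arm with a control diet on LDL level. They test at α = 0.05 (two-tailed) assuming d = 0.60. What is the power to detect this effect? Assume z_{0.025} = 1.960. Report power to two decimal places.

For two equal groups, power = Φ(d·√(n/2) − z_{α/2}).
d·√(n/2) = 0.60 × √(35/2) = 0.60 × 4.183 = 2.510.
z_β = 2.510 − 1.960 = 0.550.
Power = Φ(0.550) = 0.709.

power ≈ 0.71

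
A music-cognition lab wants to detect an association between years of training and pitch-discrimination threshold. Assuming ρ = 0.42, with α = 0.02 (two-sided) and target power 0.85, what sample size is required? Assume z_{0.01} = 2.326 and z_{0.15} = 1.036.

Fisher's z: C = ½·ln((1+r)/(1−r)) = ½·ln(2.4483) = 0.4477.
n = ((z_{α/2} + z_β)/C)² + 3.
(2.326 + 1.036) / 0.4477 = 3.362 / 0.4477 = 7.509.
n = 7.509² + 3 = 56.39 + 3 = 59.4.
Round up.

n = 60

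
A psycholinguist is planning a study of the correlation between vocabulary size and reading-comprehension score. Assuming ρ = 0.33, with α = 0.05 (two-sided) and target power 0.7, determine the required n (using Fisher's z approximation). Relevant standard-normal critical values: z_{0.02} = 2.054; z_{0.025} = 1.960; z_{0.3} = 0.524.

n = 56

Fisher's z: C = ½·ln((1+r)/(1−r)) = ½·ln(1.9851) = 0.3428.
n = ((z_{α/2} + z_β)/C)² + 3.
(1.960 + 0.524) / 0.3428 = 2.484 / 0.3428 = 7.246.
n = 7.246² + 3 = 52.51 + 3 = 55.5.
Round up.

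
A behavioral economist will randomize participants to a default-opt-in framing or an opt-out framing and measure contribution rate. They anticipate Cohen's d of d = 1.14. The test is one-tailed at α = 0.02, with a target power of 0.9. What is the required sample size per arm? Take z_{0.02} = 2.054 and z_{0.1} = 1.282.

n = 18 per group

For two independent groups with equal n: n = 2·((z_{α} + z_β) / d)².
z_{α} + z_β = 2.054 + 1.282 = 3.336.
n = 2 × (3.336 / 1.14)² = 2 × 2.926² = 2 × 8.56 = 17.1.
Round up to the next whole participant.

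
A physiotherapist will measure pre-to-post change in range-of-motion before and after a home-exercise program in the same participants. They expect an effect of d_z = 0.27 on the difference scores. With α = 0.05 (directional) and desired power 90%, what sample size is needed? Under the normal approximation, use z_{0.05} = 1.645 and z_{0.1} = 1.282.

n = 118 pairs

For a paired (one-sample on differences) test: n = ((z_{α} + z_β) / d)².
z_{α} + z_β = 1.645 + 1.282 = 2.927.
n = (2.927 / 0.27)² = 10.841² = 117.52.
Round up.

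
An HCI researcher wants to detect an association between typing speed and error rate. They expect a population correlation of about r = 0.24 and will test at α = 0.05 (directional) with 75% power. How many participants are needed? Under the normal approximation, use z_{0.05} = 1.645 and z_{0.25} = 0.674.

Fisher's z: C = ½·ln((1+r)/(1−r)) = ½·ln(1.6316) = 0.2448.
n = ((z_{α} + z_β)/C)² + 3.
(1.645 + 0.674) / 0.2448 = 2.319 / 0.2448 = 9.473.
n = 9.473² + 3 = 89.74 + 3 = 92.7.
Round up.

n = 93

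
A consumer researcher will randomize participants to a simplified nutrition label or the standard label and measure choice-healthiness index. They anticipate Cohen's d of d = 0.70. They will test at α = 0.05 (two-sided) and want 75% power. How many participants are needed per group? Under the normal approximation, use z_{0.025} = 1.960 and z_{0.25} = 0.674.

n = 29 per group

For two independent groups with equal n: n = 2·((z_{α/2} + z_β) / d)².
z_{α/2} + z_β = 1.960 + 0.674 = 2.634.
n = 2 × (2.634 / 0.70)² = 2 × 3.763² = 2 × 14.16 = 28.3.
Round up to the next whole participant.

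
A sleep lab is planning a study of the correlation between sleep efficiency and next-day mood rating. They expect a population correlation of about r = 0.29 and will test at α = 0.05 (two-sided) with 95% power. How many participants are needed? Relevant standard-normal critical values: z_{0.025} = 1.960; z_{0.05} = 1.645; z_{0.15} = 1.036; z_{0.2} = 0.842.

Fisher's z: C = ½·ln((1+r)/(1−r)) = ½·ln(1.8169) = 0.2986.
n = ((z_{α/2} + z_β)/C)² + 3.
(1.960 + 1.645) / 0.2986 = 3.605 / 0.2986 = 12.073.
n = 12.073² + 3 = 145.76 + 3 = 148.8.
Round up.

n = 149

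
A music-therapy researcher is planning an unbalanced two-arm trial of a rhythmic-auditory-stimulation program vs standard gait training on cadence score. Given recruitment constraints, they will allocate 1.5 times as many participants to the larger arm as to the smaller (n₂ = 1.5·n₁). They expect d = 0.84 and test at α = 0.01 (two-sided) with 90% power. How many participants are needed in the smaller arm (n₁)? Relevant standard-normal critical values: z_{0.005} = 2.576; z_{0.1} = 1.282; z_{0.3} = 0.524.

n₁ = 36

With allocation ratio k = n₂/n₁ = 1.5, Var(x̄₁−x̄₂) = σ²(1/n₁ + 1/(k·n₁)) = σ²·(k+1)/(k·n₁).
So n₁ = (1 + 1/k)·((z_{α/2} + z_β)/d)² = 1.667 × (3.858/0.84)².
n₁ = 1.667 × 21.09 = 35.2.
Round up: n₁ = 36, giving n₂ = 1.5 × 36 = 54.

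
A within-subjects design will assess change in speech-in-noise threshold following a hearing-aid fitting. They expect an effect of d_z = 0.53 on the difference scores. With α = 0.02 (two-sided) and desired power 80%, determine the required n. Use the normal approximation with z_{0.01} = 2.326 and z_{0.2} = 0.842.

For a paired (one-sample on differences) test: n = ((z_{α/2} + z_β) / d)².
z_{α/2} + z_β = 2.326 + 0.842 = 3.168.
n = (3.168 / 0.53)² = 5.977² = 35.73.
Round up.

n = 36 pairs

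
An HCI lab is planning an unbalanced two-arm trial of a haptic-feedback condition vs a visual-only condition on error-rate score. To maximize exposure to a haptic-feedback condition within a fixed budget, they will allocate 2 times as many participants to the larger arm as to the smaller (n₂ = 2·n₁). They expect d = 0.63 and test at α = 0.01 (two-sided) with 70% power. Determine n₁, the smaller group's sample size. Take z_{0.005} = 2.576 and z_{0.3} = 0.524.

n₁ = 37

With allocation ratio k = n₂/n₁ = 2, Var(x̄₁−x̄₂) = σ²(1/n₁ + 1/(k·n₁)) = σ²·(k+1)/(k·n₁).
So n₁ = (1 + 1/k)·((z_{α/2} + z_β)/d)² = 1.500 × (3.100/0.63)².
n₁ = 1.500 × 24.21 = 36.3.
Round up: n₁ = 37, giving n₂ = 2 × 37 = 74.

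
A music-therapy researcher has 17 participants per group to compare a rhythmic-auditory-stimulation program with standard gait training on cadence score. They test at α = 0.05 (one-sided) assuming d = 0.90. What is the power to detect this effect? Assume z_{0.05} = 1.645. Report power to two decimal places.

power ≈ 0.84

For two equal groups, power = Φ(d·√(n/2) − z_{α}).
d·√(n/2) = 0.90 × √(17/2) = 0.90 × 2.915 = 2.624.
z_β = 2.624 − 1.645 = 0.979.
Power = Φ(0.979) = 0.836.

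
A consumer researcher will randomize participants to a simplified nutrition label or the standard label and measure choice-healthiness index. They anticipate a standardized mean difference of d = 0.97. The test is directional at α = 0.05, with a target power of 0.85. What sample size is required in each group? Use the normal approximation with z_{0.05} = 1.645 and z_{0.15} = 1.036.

n = 16 per group

For two independent groups with equal n: n = 2·((z_{α} + z_β) / d)².
z_{α} + z_β = 1.645 + 1.036 = 2.681.
n = 2 × (2.681 / 0.97)² = 2 × 2.764² = 2 × 7.64 = 15.3.
Round up to the next whole participant.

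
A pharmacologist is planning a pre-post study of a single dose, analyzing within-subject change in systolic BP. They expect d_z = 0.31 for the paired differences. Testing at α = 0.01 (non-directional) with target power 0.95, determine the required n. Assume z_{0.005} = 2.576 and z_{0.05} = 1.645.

For a paired (one-sample on differences) test: n = ((z_{α/2} + z_β) / d)².
z_{α/2} + z_β = 2.576 + 1.645 = 4.221.
n = (4.221 / 0.31)² = 13.616² = 185.40.
Round up.

n = 186 pairs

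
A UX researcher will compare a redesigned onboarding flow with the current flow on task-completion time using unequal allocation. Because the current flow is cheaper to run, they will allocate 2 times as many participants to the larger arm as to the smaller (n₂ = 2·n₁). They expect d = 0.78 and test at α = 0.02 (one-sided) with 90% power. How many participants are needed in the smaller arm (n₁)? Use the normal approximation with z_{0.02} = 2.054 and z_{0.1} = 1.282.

With allocation ratio k = n₂/n₁ = 2, Var(x̄₁−x̄₂) = σ²(1/n₁ + 1/(k·n₁)) = σ²·(k+1)/(k·n₁).
So n₁ = (1 + 1/k)·((z_{α} + z_β)/d)² = 1.500 × (3.336/0.78)².
n₁ = 1.500 × 18.29 = 27.4.
Round up: n₁ = 28, giving n₂ = 2 × 28 = 56.

n₁ = 28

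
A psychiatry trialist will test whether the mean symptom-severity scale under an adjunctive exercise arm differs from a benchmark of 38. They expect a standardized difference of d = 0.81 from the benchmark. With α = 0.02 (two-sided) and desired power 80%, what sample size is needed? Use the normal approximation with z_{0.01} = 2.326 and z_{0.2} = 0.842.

n = 16

For a one-sample test: n = ((z_{α/2} + z_β) / d)².
z_{α/2} + z_β = 2.326 + 0.842 = 3.168.
n = (3.168 / 0.81)² = 3.911² = 15.30.
Round up.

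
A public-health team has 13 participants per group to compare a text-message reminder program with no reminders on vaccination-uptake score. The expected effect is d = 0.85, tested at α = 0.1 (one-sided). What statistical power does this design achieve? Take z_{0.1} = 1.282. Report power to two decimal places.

power ≈ 0.81

For two equal groups, power = Φ(d·√(n/2) − z_{α}).
d·√(n/2) = 0.85 × √(13/2) = 0.85 × 2.550 = 2.167.
z_β = 2.167 − 1.282 = 0.885.
Power = Φ(0.885) = 0.812.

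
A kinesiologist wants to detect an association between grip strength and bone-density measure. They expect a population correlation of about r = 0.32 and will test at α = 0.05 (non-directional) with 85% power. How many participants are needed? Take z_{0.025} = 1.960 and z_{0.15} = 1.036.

n = 85

Fisher's z: C = ½·ln((1+r)/(1−r)) = ½·ln(1.9412) = 0.3316.
n = ((z_{α/2} + z_β)/C)² + 3.
(1.960 + 1.036) / 0.3316 = 2.996 / 0.3316 = 9.035.
n = 9.035² + 3 = 81.63 + 3 = 84.6.
Round up.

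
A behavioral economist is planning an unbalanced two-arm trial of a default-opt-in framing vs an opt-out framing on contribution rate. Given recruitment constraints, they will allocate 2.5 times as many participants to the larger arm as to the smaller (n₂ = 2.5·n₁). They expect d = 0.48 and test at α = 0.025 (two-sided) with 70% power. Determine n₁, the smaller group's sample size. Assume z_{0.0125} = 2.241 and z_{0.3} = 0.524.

n₁ = 47

With allocation ratio k = n₂/n₁ = 2.5, Var(x̄₁−x̄₂) = σ²(1/n₁ + 1/(k·n₁)) = σ²·(k+1)/(k·n₁).
So n₁ = (1 + 1/k)·((z_{α/2} + z_β)/d)² = 1.400 × (2.765/0.48)².
n₁ = 1.400 × 33.18 = 46.5.
Round up: n₁ = 47, giving n₂ = ⌈2.5 × 47⌉ = ⌈117.5⌉ = 118.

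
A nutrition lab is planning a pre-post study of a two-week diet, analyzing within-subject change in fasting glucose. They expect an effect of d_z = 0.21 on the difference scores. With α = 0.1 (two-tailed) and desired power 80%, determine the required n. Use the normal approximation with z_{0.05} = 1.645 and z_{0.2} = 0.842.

For a paired (one-sample on differences) test: n = ((z_{α/2} + z_β) / d)².
z_{α/2} + z_β = 1.645 + 0.842 = 2.487.
n = (2.487 / 0.21)² = 11.843² = 140.25.
Round up.

n = 141 pairs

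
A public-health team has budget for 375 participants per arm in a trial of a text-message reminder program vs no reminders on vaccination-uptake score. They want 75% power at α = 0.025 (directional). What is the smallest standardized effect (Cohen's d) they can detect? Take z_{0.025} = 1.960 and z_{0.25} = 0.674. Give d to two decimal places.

For two independent groups of n = 375 each: d_min = (z_{α} + z_β)·√(2/n).
z-sum = 1.960 + 0.674 = 2.634.
d_min = 2.634 × √(2/375) = 2.634 × 0.0730 = 0.192.

d_min ≈ 0.19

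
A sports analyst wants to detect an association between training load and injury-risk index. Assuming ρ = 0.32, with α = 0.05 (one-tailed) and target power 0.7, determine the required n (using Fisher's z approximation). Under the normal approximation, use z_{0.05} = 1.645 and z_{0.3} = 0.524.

Fisher's z: C = ½·ln((1+r)/(1−r)) = ½·ln(1.9412) = 0.3316.
n = ((z_{α} + z_β)/C)² + 3.
(1.645 + 0.524) / 0.3316 = 2.169 / 0.3316 = 6.541.
n = 6.541² + 3 = 42.78 + 3 = 45.8.
Round up.

n = 46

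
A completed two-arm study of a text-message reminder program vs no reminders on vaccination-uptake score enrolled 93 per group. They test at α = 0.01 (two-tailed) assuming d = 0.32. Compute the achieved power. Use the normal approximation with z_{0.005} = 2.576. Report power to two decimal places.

For two equal groups, power = Φ(d·√(n/2) − z_{α/2}).
d·√(n/2) = 0.32 × √(93/2) = 0.32 × 6.819 = 2.182.
z_β = 2.182 − 2.576 = -0.394.
Power = Φ(-0.394) = 0.347.

power ≈ 0.35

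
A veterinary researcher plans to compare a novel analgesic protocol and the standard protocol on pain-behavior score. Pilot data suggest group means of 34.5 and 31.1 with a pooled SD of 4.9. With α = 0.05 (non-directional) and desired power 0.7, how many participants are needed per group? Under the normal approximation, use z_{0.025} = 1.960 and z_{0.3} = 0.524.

n = 26 per group

Cohen's d = |M₁ − M₂| / SD_pooled = |34.5 − 31.1| / 4.9 = 3.4 / 4.9 = 0.694.
For two independent groups with equal n: n = 2·((z_{α/2} + z_β) / d)².
z_{α/2} + z_β = 1.960 + 0.524 = 2.484.
n = 2 × (2.484 / 0.694)² = 2 × 3.579² = 2 × 12.81 = 25.6.
Round up to the next whole participant.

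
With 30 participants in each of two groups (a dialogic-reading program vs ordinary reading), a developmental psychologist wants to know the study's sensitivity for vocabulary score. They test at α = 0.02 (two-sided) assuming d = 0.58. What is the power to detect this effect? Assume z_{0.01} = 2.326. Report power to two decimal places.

power ≈ 0.47

For two equal groups, power = Φ(d·√(n/2) − z_{α/2}).
d·√(n/2) = 0.58 × √(30/2) = 0.58 × 3.873 = 2.246.
z_β = 2.246 − 2.326 = -0.080.
Power = Φ(-0.080) = 0.468.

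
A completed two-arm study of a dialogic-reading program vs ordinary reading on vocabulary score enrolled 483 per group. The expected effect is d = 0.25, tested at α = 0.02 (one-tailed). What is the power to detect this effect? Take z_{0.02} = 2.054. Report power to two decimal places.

For two equal groups, power = Φ(d·√(n/2) − z_{α}).
d·√(n/2) = 0.25 × √(483/2) = 0.25 × 15.540 = 3.885.
z_β = 3.885 − 2.054 = 1.831.
Power = Φ(1.831) = 0.966.

power ≈ 0.97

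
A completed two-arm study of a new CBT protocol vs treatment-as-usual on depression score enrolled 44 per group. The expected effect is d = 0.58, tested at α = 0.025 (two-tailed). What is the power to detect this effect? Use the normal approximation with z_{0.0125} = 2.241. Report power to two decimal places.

For two equal groups, power = Φ(d·√(n/2) − z_{α/2}).
d·√(n/2) = 0.58 × √(44/2) = 0.58 × 4.690 = 2.720.
z_β = 2.720 − 2.241 = 0.479.
Power = Φ(0.479) = 0.684.

power ≈ 0.68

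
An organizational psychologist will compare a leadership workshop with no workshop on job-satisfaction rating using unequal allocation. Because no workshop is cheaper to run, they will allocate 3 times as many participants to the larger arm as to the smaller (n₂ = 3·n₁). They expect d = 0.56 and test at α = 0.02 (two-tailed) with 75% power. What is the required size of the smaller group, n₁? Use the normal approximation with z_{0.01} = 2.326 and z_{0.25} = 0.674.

n₁ = 39

With allocation ratio k = n₂/n₁ = 3, Var(x̄₁−x̄₂) = σ²(1/n₁ + 1/(k·n₁)) = σ²·(k+1)/(k·n₁).
So n₁ = (1 + 1/k)·((z_{α/2} + z_β)/d)² = 1.333 × (3.000/0.56)².
n₁ = 1.333 × 28.70 = 38.3.
Round up: n₁ = 39, giving n₂ = 3 × 39 = 117.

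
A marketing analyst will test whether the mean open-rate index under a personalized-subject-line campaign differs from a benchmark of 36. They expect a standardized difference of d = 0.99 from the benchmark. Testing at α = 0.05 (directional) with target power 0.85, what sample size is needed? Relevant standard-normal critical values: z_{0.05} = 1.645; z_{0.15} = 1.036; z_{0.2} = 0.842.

For a one-sample test: n = ((z_{α} + z_β) / d)².
z_{α} + z_β = 1.645 + 1.036 = 2.681.
n = (2.681 / 0.99)² = 2.708² = 7.33.
Round up.

n = 8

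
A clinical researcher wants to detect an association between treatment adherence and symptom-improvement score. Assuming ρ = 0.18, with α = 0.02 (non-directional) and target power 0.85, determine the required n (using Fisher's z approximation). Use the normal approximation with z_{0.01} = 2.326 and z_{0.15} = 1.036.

n = 345

Fisher's z: C = ½·ln((1+r)/(1−r)) = ½·ln(1.4390) = 0.1820.
n = ((z_{α/2} + z_β)/C)² + 3.
(2.326 + 1.036) / 0.1820 = 3.362 / 0.1820 = 18.473.
n = 18.473² + 3 = 341.23 + 3 = 344.2.
Round up.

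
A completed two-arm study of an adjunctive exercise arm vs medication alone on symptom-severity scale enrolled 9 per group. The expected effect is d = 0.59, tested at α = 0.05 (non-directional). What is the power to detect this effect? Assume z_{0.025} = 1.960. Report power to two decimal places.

For two equal groups, power = Φ(d·√(n/2) − z_{α/2}).
d·√(n/2) = 0.59 × √(9/2) = 0.59 × 2.121 = 1.252.
z_β = 1.252 − 1.960 = -0.708.
Power = Φ(-0.708) = 0.239.

power ≈ 0.24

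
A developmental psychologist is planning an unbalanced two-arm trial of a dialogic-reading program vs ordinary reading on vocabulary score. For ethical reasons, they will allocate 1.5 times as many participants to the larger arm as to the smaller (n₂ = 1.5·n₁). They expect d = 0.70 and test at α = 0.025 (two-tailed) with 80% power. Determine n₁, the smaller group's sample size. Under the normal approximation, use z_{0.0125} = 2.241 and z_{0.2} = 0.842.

n₁ = 33

With allocation ratio k = n₂/n₁ = 1.5, Var(x̄₁−x̄₂) = σ²(1/n₁ + 1/(k·n₁)) = σ²·(k+1)/(k·n₁).
So n₁ = (1 + 1/k)·((z_{α/2} + z_β)/d)² = 1.667 × (3.083/0.70)².
n₁ = 1.667 × 19.40 = 32.3.
Round up: n₁ = 33, giving n₂ = ⌈1.5 × 33⌉ = ⌈49.5⌉ = 50.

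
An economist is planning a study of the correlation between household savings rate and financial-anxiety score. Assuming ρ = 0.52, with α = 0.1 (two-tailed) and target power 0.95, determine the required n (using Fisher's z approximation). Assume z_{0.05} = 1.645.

Fisher's z: C = ½·ln((1+r)/(1−r)) = ½·ln(3.1667) = 0.5763.
n = ((z_{α/2} + z_β)/C)² + 3.
(1.645 + 1.645) / 0.5763 = 3.290 / 0.5763 = 5.709.
n = 5.709² + 3 = 32.59 + 3 = 35.6.
Round up.

n = 36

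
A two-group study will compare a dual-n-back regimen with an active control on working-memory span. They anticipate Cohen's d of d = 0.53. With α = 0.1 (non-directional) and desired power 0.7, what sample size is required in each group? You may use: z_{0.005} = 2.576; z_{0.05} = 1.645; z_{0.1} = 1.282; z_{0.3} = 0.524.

n = 34 per group

For two independent groups with equal n: n = 2·((z_{α/2} + z_β) / d)².
z_{α/2} + z_β = 1.645 + 0.524 = 2.169.
n = 2 × (2.169 / 0.53)² = 2 × 4.092² = 2 × 16.75 = 33.5.
Round up to the next whole participant.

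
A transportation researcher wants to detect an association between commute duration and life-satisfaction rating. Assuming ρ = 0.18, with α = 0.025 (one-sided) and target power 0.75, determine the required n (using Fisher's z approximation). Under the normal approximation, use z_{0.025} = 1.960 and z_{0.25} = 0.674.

n = 213

Fisher's z: C = ½·ln((1+r)/(1−r)) = ½·ln(1.4390) = 0.1820.
n = ((z_{α} + z_β)/C)² + 3.
(1.960 + 0.674) / 0.1820 = 2.634 / 0.1820 = 14.473.
n = 14.473² + 3 = 209.45 + 3 = 212.5.
Round up.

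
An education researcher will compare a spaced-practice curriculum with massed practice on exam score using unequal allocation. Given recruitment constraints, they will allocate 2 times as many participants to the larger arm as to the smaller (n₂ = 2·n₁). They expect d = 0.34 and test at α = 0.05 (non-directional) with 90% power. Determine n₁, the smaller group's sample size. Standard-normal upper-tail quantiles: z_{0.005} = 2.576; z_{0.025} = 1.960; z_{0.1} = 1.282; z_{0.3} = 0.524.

With allocation ratio k = n₂/n₁ = 2, Var(x̄₁−x̄₂) = σ²(1/n₁ + 1/(k·n₁)) = σ²·(k+1)/(k·n₁).
So n₁ = (1 + 1/k)·((z_{α/2} + z_β)/d)² = 1.500 × (3.242/0.34)².
n₁ = 1.500 × 90.92 = 136.4.
Round up: n₁ = 137, giving n₂ = 2 × 137 = 274.

n₁ = 137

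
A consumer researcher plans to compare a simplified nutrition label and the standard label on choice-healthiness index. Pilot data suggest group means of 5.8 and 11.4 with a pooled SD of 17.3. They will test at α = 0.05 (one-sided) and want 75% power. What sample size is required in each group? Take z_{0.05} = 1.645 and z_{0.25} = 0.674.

n = 103 per group

Cohen's d = |M₁ − M₂| / SD_pooled = |5.8 − 11.4| / 17.3 = 5.6 / 17.3 = 0.324.
For two independent groups with equal n: n = 2·((z_{α} + z_β) / d)².
z_{α} + z_β = 1.645 + 0.674 = 2.319.
n = 2 × (2.319 / 0.324)² = 2 × 7.157² = 2 × 51.23 = 102.5.
Round up to the next whole participant.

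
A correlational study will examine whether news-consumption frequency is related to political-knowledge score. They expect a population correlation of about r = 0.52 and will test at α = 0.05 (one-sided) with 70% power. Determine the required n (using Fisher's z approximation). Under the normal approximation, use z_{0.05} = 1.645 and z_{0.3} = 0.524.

Fisher's z: C = ½·ln((1+r)/(1−r)) = ½·ln(3.1667) = 0.5763.
n = ((z_{α} + z_β)/C)² + 3.
(1.645 + 0.524) / 0.5763 = 2.169 / 0.5763 = 3.764.
n = 3.764² + 3 = 14.17 + 3 = 17.2.
Round up.

n = 18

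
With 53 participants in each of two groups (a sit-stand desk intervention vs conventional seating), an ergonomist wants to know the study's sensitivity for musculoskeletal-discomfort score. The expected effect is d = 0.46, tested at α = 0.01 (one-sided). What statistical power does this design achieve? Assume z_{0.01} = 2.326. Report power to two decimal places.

For two equal groups, power = Φ(d·√(n/2) − z_{α}).
d·√(n/2) = 0.46 × √(53/2) = 0.46 × 5.148 = 2.368.
z_β = 2.368 − 2.326 = 0.042.
Power = Φ(0.042) = 0.517.

power ≈ 0.52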